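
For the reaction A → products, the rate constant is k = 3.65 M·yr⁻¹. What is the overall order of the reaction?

zeroth order (0)

Step 1: The units of k for an nth-order reaction are (concentration)^(1-n)·(time)⁻¹.
Step 2: Here k has units M·yr⁻¹, so the concentration exponent is 1.
Step 3: 1 - n = 1 ⇒ n = 0. The reaction is zeroth order.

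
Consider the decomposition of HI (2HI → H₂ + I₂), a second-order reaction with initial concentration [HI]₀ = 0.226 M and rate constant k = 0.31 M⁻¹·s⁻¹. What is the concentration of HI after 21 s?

0.09145 M

Step 1: For a second-order reaction: 1/[HI] = 1/[HI]₀ + kt
Step 2: 1/[HI] = 1/0.226 + 0.31 × 21
Step 3: 1/[HI] = 4.425 + 6.51 = 10.93
Step 4: [HI] = 1/10.93 = 0.09145 M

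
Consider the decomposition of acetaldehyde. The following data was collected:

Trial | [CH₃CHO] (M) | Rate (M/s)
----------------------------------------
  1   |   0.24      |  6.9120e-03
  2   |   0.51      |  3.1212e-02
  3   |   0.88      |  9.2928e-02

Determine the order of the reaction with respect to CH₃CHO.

second order (2)

Step 1: Compare trials to find order n where rate₂/rate₁ = ([CH₃CHO]₂/[CH₃CHO]₁)^n
Step 2: rate₂/rate₁ = 3.1212e-02/6.9120e-03 = 4.516
Step 3: [CH₃CHO]₂/[CH₃CHO]₁ = 0.51/0.24 = 2.125
Step 4: n = ln(4.516)/ln(2.125) = 2.00 ≈ 2
Step 5: The reaction is second order in CH₃CHO.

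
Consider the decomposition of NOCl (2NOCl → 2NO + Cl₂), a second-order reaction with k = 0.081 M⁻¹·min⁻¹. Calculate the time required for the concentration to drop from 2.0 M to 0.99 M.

6.298 min

Step 1: For second-order: t = (1/[NOCl] - 1/[NOCl]₀)/k
Step 2: t = (1/0.99 - 1/2.0)/0.081
Step 3: t = (1.01 - 0.5)/0.081
Step 4: t = 0.5101/0.081 = 6.298 min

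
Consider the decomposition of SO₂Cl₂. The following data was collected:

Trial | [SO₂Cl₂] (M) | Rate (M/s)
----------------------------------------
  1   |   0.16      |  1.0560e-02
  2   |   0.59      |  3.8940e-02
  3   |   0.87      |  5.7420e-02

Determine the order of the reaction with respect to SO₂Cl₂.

first order (1)

Step 1: Compare trials to find order n where rate₂/rate₁ = ([SO₂Cl₂]₂/[SO₂Cl₂]₁)^n
Step 2: rate₂/rate₁ = 3.8940e-02/1.0560e-02 = 3.688
Step 3: [SO₂Cl₂]₂/[SO₂Cl₂]₁ = 0.59/0.16 = 3.687
Step 4: n = ln(3.688)/ln(3.687) = 1.00 ≈ 1
Step 5: The reaction is first order in SO₂Cl₂.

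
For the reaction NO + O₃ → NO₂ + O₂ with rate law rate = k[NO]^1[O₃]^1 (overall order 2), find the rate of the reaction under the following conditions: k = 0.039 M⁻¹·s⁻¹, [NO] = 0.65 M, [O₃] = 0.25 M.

0.006338 M/s

Step 1: The rate law is rate = k[NO]^1[O₃]^1, overall order = 1+1 = 2
Step 2: Substitute values: rate = 0.039 × (0.65)^1 × (0.25)^1
Step 3: rate = 0.039 × 0.65 × 0.25 = 0.0063375 M/s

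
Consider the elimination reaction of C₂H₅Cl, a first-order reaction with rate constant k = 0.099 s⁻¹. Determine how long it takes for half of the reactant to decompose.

7.001 s

Step 1: For a first-order reaction, t₁/₂ = ln(2)/k
Step 2: t₁/₂ = ln(2)/0.099
Step 3: t₁/₂ = 0.6931/0.099 = 7.001 s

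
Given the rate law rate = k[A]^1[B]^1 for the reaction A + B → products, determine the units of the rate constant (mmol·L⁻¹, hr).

(mmol·L⁻¹)⁻¹·hr⁻¹

Step 1: Overall order = 1 + 1 = 2.
Step 2: rate has units mmol·L⁻¹·hr⁻¹; [A]^1[B]^1 has units (mmol·L⁻¹)^2.
Step 3: k = rate/([A]^1[B]^1), so units of k = (mmol·L⁻¹)^(1-2)·hr⁻¹ = (mmol·L⁻¹)⁻¹·hr⁻¹.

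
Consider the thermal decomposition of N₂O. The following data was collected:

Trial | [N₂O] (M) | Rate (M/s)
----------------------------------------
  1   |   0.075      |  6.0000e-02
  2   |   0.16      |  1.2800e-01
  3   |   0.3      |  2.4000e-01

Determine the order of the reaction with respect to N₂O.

first order (1)

Step 1: Compare trials to find order n where rate₂/rate₁ = ([N₂O]₂/[N₂O]₁)^n
Step 2: rate₂/rate₁ = 1.2800e-01/6.0000e-02 = 2.133
Step 3: [N₂O]₂/[N₂O]₁ = 0.16/0.075 = 2.133
Step 4: n = ln(2.133)/ln(2.133) = 1.00 ≈ 1
Step 5: The reaction is first order in N₂O.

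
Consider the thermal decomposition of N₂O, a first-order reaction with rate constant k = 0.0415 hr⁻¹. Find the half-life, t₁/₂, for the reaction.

16.7 hr

Step 1: For a first-order reaction, t₁/₂ = ln(2)/k
Step 2: t₁/₂ = ln(2)/0.0415
Step 3: t₁/₂ = 0.6931/0.0415 = 16.7 hr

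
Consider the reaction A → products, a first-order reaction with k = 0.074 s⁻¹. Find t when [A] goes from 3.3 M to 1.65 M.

9.367 s

Step 1: For first-order: t = ln([A]₀/[A])/k
Step 2: t = ln(3.3/1.65)/0.074
Step 3: t = ln(2)/0.074
Step 4: t = 0.6931/0.074 = 9.367 s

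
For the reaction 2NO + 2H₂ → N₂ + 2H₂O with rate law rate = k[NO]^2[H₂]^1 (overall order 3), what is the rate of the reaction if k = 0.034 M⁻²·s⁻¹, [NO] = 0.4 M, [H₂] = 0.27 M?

0.001469 M/s

Step 1: The rate law is rate = k[NO]^2[H₂]^1, overall order = 2+1 = 3
Step 2: Substitute values: rate = 0.034 × (0.4)^2 × (0.27)^1
Step 3: rate = 0.034 × 0.16 × 0.27 = 0.0014688 M/s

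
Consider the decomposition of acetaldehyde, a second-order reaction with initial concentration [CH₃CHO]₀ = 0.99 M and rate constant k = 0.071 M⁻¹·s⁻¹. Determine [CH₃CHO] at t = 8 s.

0.6337 M

Step 1: For a second-order reaction: 1/[CH₃CHO] = 1/[CH₃CHO]₀ + kt
Step 2: 1/[CH₃CHO] = 1/0.99 + 0.071 × 8
Step 3: 1/[CH₃CHO] = 1.01 + 0.568 = 1.578
Step 4: [CH₃CHO] = 1/1.578 = 0.6337 M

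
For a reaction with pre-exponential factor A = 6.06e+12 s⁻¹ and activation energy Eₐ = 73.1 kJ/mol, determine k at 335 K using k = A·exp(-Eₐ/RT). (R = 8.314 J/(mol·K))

2.42e+01 s⁻¹

Step 1: Use the Arrhenius equation: k = A × exp(-Eₐ/RT)
Step 2: Convert Eₐ to J/mol: 73.1 kJ/mol = 73100 J/mol
Step 3: Calculate the exponent: -Eₐ/(RT) = -73100/(8.314 × 335) = -26.24597
Step 4: k = 6.06e+12 × exp(-26.24597)
Step 5: k = 6.06e+12 × 3.99503e-12 = 2.4210e+01 s⁻¹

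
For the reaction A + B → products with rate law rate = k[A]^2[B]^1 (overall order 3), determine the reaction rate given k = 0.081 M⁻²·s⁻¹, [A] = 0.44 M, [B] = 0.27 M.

0.004234 M/s

Step 1: The rate law is rate = k[A]^2[B]^1, overall order = 2+1 = 3
Step 2: Substitute values: rate = 0.081 × (0.44)^2 × (0.27)^1
Step 3: rate = 0.081 × 0.1936 × 0.27 = 0.00423403 M/s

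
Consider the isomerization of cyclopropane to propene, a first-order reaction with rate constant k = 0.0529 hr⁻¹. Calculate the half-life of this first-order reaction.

13.1 hr

Step 1: For a first-order reaction, t₁/₂ = ln(2)/k
Step 2: t₁/₂ = ln(2)/0.0529
Step 3: t₁/₂ = 0.6931/0.0529 = 13.1 hr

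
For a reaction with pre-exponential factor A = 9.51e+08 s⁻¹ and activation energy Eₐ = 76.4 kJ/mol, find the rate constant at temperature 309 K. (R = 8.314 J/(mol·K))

1.16e-04 s⁻¹

Step 1: Use the Arrhenius equation: k = A × exp(-Eₐ/RT)
Step 2: Convert Eₐ to J/mol: 76.4 kJ/mol = 76400 J/mol
Step 3: Calculate the exponent: -Eₐ/(RT) = -76400/(8.314 × 309) = -29.73890
Step 4: k = 9.51e+08 × exp(-29.73890)
Step 5: k = 9.51e+08 × 1.21495e-13 = 1.1554e-04 s⁻¹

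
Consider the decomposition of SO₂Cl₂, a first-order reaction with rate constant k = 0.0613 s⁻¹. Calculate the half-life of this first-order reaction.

11.31 s

Step 1: For a first-order reaction, t₁/₂ = ln(2)/k
Step 2: t₁/₂ = ln(2)/0.0613
Step 3: t₁/₂ = 0.6931/0.0613 = 11.31 s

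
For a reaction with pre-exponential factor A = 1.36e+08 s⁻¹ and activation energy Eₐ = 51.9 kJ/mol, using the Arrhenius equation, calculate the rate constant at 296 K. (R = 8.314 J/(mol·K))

9.43e-02 s⁻¹

Step 1: Use the Arrhenius equation: k = A × exp(-Eₐ/RT)
Step 2: Convert Eₐ to J/mol: 51.9 kJ/mol = 51900 J/mol
Step 3: Calculate the exponent: -Eₐ/(RT) = -51900/(8.314 × 296) = -21.08947
Step 4: k = 1.36e+08 × exp(-21.08947)
Step 5: k = 1.36e+08 × 6.93361e-10 = 9.4297e-02 s⁻¹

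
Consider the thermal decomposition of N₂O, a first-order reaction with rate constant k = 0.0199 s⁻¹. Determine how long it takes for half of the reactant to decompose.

34.83 s

Step 1: For a first-order reaction, t₁/₂ = ln(2)/k
Step 2: t₁/₂ = ln(2)/0.0199
Step 3: t₁/₂ = 0.6931/0.0199 = 34.83 s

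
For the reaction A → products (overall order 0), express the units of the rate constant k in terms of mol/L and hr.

mol/L·hr⁻¹

Step 1: For overall order n, rate = k × (concentration)^n.
Step 2: Rate has units mol/L·hr⁻¹; concentration term has units (mol/L)^0.
Step 3: k = rate / (concentration)^n, so units of k = (mol/L)^(1-0)·hr⁻¹ = mol/L·hr⁻¹.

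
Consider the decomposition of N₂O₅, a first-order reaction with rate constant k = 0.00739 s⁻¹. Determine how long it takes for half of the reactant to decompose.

93.8 s

Step 1: For a first-order reaction, t₁/₂ = ln(2)/k
Step 2: t₁/₂ = ln(2)/0.00739
Step 3: t₁/₂ = 0.6931/0.00739 = 93.8 s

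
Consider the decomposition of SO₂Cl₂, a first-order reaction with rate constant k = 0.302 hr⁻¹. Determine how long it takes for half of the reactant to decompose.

2.295 hr

Step 1: For a first-order reaction, t₁/₂ = ln(2)/k
Step 2: t₁/₂ = ln(2)/0.302
Step 3: t₁/₂ = 0.6931/0.302 = 2.295 hr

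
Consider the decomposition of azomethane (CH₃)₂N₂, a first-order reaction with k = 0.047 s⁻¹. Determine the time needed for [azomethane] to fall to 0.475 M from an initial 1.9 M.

29.5 s

Step 1: For first-order: t = ln([azomethane]₀/[azomethane])/k
Step 2: t = ln(1.9/0.475)/0.047
Step 3: t = ln(4)/0.047
Step 4: t = 1.386/0.047 = 29.5 s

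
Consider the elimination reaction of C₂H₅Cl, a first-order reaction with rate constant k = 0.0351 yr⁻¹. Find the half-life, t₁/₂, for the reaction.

19.75 yr

Step 1: For a first-order reaction, t₁/₂ = ln(2)/k
Step 2: t₁/₂ = ln(2)/0.0351
Step 3: t₁/₂ = 0.6931/0.0351 = 19.75 yr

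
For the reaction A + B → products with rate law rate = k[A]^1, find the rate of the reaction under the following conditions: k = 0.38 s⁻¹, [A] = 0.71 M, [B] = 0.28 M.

0.2698 M/s

Step 1: The rate law is rate = k[A]^1
Step 2: Note that the rate does not depend on [B] (zero order in B).
Step 3: rate = 0.38 × (0.71)^1 = 0.2698 M/s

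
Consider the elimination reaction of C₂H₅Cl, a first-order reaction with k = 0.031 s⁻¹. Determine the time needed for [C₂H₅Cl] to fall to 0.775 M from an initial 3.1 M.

44.72 s

Step 1: For first-order: t = ln([C₂H₅Cl]₀/[C₂H₅Cl])/k
Step 2: t = ln(3.1/0.775)/0.031
Step 3: t = ln(4)/0.031
Step 4: t = 1.386/0.031 = 44.72 s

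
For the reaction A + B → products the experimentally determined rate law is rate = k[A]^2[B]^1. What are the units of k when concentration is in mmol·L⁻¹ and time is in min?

(mmol·L⁻¹)⁻²·min⁻¹

Step 1: Overall order = 2 + 1 = 3.
Step 2: rate has units mmol·L⁻¹·min⁻¹; [A]^2[B]^1 has units (mmol·L⁻¹)^3.
Step 3: k = rate/([A]^2[B]^1), so units of k = (mmol·L⁻¹)^(1-3)·min⁻¹ = (mmol·L⁻¹)⁻²·min⁻¹.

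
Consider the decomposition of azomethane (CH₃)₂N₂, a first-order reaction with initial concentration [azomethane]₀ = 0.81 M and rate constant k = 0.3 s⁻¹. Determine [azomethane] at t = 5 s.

0.1807 M

Step 1: For a first-order reaction: [azomethane] = [azomethane]₀ × e^(-kt)
Step 2: [azomethane] = 0.81 × e^(-0.3 × 5)
Step 3: [azomethane] = 0.81 × e^(-1.5)
Step 4: [azomethane] = 0.81 × 0.22313 = 0.1807 M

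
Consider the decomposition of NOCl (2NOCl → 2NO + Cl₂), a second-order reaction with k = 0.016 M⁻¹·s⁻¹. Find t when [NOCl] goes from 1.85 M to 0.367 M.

136.5 s

Step 1: For second-order: t = (1/[NOCl] - 1/[NOCl]₀)/k
Step 2: t = (1/0.367 - 1/1.85)/0.016
Step 3: t = (2.725 - 0.5405)/0.016
Step 4: t = 2.184/0.016 = 136.5 s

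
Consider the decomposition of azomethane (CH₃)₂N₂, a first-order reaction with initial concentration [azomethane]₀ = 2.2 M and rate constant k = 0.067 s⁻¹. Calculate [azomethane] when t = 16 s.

0.7531 M

Step 1: For a first-order reaction: [azomethane] = [azomethane]₀ × e^(-kt)
Step 2: [azomethane] = 2.2 × e^(-0.067 × 16)
Step 3: [azomethane] = 2.2 × e^(-1.072)
Step 4: [azomethane] = 2.2 × 0.342323 = 0.7531 M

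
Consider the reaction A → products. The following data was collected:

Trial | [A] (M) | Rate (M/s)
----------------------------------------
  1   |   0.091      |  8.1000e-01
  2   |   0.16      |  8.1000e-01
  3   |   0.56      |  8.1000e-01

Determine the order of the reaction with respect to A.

zeroth order (0)

Step 1: Compare trials - when concentration changes, rate stays constant.
Step 2: rate₂/rate₁ = 8.1000e-01/8.1000e-01 = 1
Step 3: [A]₂/[A]₁ = 0.16/0.091 = 1.758
Step 4: Since rate ratio ≈ (conc ratio)^0, the reaction is zeroth order.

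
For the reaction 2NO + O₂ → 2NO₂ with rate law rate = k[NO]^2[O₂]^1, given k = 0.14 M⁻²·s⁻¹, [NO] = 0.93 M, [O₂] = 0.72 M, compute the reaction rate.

0.08718 M/s

Step 1: The rate law is rate = k[NO]^2[O₂]^1
Step 2: Substitute: rate = 0.14 × (0.93)^2 × (0.72)^1
Step 3: rate = 0.14 × 0.8649 × 0.72 = 0.0871819 M/s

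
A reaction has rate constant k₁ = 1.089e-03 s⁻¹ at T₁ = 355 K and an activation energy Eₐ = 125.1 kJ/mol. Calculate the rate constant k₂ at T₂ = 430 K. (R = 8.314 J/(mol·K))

1.769e+00 s⁻¹

Step 1: Use the two-temperature Arrhenius form: ln(k₂/k₁) = -Eₐ/R × (1/T₂ - 1/T₁)
Step 2: Convert Eₐ to J/mol: 125.1 kJ/mol = 125100 J/mol
Step 3: 1/T₂ - 1/T₁ = 1/430 - 1/355 = -4.913200e-04 K⁻¹
Step 4: ln(k₂/k₁) = -125100/8.314 × -4.913200e-04 = 7.39285
Step 5: k₂ = k₁ × exp(7.39285) = 1.089e-03 × 1.62433e+03 = 1.769e+00 s⁻¹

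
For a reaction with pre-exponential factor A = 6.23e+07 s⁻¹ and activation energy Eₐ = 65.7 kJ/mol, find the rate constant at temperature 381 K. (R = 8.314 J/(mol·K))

6.12e-02 s⁻¹

Step 1: Use the Arrhenius equation: k = A × exp(-Eₐ/RT)
Step 2: Convert Eₐ to J/mol: 65.7 kJ/mol = 65700 J/mol
Step 3: Calculate the exponent: -Eₐ/(RT) = -65700/(8.314 × 381) = -20.74103
Step 4: k = 6.23e+07 × exp(-20.74103)
Step 5: k = 6.23e+07 × 9.82393e-10 = 6.1203e-02 s⁻¹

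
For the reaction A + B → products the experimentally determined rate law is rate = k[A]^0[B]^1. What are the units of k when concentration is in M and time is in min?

min⁻¹

Step 1: Overall order = 0 + 1 = 1.
Step 2: rate has units M·min⁻¹; [A]^0[B]^1 has units M^1.
Step 3: k = rate/([A]^0[B]^1), so units of k = M^(1-1)·min⁻¹ = min⁻¹.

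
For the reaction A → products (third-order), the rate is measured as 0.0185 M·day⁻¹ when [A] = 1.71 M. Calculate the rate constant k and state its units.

0.0037 M⁻²·day⁻¹

Step 1: rate = k[A]^3, so k = rate / [A]^3.
Step 2: k = 0.0185 / (1.71)^3 = 0.0185 / 5.
Step 3: k = 0.0037 M⁻²·day⁻¹.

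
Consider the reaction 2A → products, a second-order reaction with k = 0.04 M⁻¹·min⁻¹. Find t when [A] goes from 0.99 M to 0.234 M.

81.59 min

Step 1: For second-order: t = (1/[A] - 1/[A]₀)/k
Step 2: t = (1/0.234 - 1/0.99)/0.04
Step 3: t = (4.274 - 1.01)/0.04
Step 4: t = 3.263/0.04 = 81.59 min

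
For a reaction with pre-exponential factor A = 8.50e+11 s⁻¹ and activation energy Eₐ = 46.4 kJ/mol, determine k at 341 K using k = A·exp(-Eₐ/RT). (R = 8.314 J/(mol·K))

6.63e+04 s⁻¹

Step 1: Use the Arrhenius equation: k = A × exp(-Eₐ/RT)
Step 2: Convert Eₐ to J/mol: 46.4 kJ/mol = 46400 J/mol
Step 3: Calculate the exponent: -Eₐ/(RT) = -46400/(8.314 × 341) = -16.36642
Step 4: k = 8.50e+11 × exp(-16.36642)
Step 5: k = 8.50e+11 × 7.80107e-08 = 6.6309e+04 s⁻¹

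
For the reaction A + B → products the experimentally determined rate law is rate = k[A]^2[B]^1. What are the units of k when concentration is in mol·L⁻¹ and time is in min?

(mol·L⁻¹)⁻²·min⁻¹

Step 1: Overall order = 2 + 1 = 3.
Step 2: rate has units mol·L⁻¹·min⁻¹; [A]^2[B]^1 has units (mol·L⁻¹)^3.
Step 3: k = rate/([A]^2[B]^1), so units of k = (mol·L⁻¹)^(1-3)·min⁻¹ = (mol·L⁻¹)⁻²·min⁻¹.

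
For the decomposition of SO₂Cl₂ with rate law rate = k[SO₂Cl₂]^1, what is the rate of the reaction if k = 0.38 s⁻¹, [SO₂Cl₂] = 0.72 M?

0.2736 M/s

Step 1: Identify the rate law: rate = k[SO₂Cl₂]^1
Step 2: Substitute values: rate = 0.38 × (0.72)^1
Step 3: Calculate: rate = 0.38 × 0.72 = 0.2736 M/s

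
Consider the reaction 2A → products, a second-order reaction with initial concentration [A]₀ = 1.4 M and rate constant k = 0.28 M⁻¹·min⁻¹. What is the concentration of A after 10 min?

0.2846 M

Step 1: For a second-order reaction: 1/[A] = 1/[A]₀ + kt
Step 2: 1/[A] = 1/1.4 + 0.28 × 10
Step 3: 1/[A] = 0.7143 + 2.8 = 3.514
Step 4: [A] = 1/3.514 = 0.2846 M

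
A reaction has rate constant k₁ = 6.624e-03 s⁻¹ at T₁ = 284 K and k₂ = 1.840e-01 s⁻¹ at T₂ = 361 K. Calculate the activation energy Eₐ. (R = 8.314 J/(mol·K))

36.8 kJ/mol

Step 1: Use the two-temperature Arrhenius form: ln(k₂/k₁) = -Eₐ/R × (1/T₂ - 1/T₁)
Step 2: ln(k₂/k₁) = ln(1.840e-01/6.624e-03) = ln(27.7778) = 3.32424
Step 3: 1/T₂ - 1/T₁ = 1/361 - 1/284 = -7.510437e-04 K⁻¹
Step 4: Eₐ = -R × ln(k₂/k₁) / (1/T₂ - 1/T₁) = -8.314 × 3.32424 / -7.510437e-04
Step 5: Eₐ = 3.6799e+04 J/mol = 36.8 kJ/mol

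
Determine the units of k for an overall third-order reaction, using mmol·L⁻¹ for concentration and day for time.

(mmol·L⁻¹)⁻²·day⁻¹

Step 1: For overall order n, rate = k × (concentration)^n.
Step 2: Rate has units mmol·L⁻¹·day⁻¹; concentration term has units (mmol·L⁻¹)^3.
Step 3: k = rate / (concentration)^n, so units of k = (mmol·L⁻¹)^(1-3)·day⁻¹ = (mmol·L⁻¹)⁻²·day⁻¹.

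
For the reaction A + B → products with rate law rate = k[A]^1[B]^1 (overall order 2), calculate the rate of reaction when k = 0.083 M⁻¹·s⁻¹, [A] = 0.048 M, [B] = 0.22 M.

0.0008765 M/s

Step 1: The rate law is rate = k[A]^1[B]^1, overall order = 1+1 = 2
Step 2: Substitute values: rate = 0.083 × (0.048)^1 × (0.22)^1
Step 3: rate = 0.083 × 0.048 × 0.22 = 0.00087648 M/s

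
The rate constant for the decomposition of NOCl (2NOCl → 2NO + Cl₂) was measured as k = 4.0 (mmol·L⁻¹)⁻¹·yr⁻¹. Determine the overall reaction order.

second order (2)

Step 1: The units of k for an nth-order reaction are (concentration)^(1-n)·(time)⁻¹.
Step 2: Here k has units (mmol·L⁻¹)⁻¹·yr⁻¹, so the concentration exponent is -1.
Step 3: 1 - n = -1 ⇒ n = 2. The reaction is second order.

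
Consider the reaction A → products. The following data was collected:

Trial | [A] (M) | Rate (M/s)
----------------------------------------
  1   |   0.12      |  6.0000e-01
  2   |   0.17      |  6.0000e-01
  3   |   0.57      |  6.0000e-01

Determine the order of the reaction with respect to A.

zeroth order (0)

Step 1: Compare trials - when concentration changes, rate stays constant.
Step 2: rate₂/rate₁ = 6.0000e-01/6.0000e-01 = 1
Step 3: [A]₂/[A]₁ = 0.17/0.12 = 1.417
Step 4: Since rate ratio ≈ (conc ratio)^0, the reaction is zeroth order.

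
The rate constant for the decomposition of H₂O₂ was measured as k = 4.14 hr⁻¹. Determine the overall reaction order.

first order (1)

Step 1: The units of k for an nth-order reaction are (concentration)^(1-n)·(time)⁻¹.
Step 2: Here k has units hr⁻¹, so the concentration exponent is 0.
Step 3: 1 - n = 0 ⇒ n = 1. The reaction is first order.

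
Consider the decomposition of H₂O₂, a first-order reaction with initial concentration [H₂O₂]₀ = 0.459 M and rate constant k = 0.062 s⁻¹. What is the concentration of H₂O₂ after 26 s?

0.09157 M

Step 1: For a first-order reaction: [H₂O₂] = [H₂O₂]₀ × e^(-kt)
Step 2: [H₂O₂] = 0.459 × e^(-0.062 × 26)
Step 3: [H₂O₂] = 0.459 × e^(-1.612)
Step 4: [H₂O₂] = 0.459 × 0.199488 = 0.09157 M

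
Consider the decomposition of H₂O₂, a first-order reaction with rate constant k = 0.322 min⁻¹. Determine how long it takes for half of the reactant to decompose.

2.153 min

Step 1: For a first-order reaction, t₁/₂ = ln(2)/k
Step 2: t₁/₂ = ln(2)/0.322
Step 3: t₁/₂ = 0.6931/0.322 = 2.153 min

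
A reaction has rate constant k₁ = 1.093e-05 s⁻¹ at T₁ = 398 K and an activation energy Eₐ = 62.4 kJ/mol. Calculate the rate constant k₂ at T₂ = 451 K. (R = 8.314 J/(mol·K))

1.002e-04 s⁻¹

Step 1: Use the two-temperature Arrhenius form: ln(k₂/k₁) = -Eₐ/R × (1/T₂ - 1/T₁)
Step 2: Convert Eₐ to J/mol: 62.4 kJ/mol = 62400 J/mol
Step 3: 1/T₂ - 1/T₁ = 1/451 - 1/398 = -2.952679e-04 K⁻¹
Step 4: ln(k₂/k₁) = -62400/8.314 × -2.952679e-04 = 2.21611
Step 5: k₂ = k₁ × exp(2.21611) = 1.093e-05 × 9.17158e+00 = 1.002e-04 s⁻¹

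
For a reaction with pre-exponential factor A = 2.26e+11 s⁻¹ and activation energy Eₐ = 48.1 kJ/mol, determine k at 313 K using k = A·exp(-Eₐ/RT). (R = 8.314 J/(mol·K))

2.12e+03 s⁻¹

Step 1: Use the Arrhenius equation: k = A × exp(-Eₐ/RT)
Step 2: Convert Eₐ to J/mol: 48.1 kJ/mol = 48100 J/mol
Step 3: Calculate the exponent: -Eₐ/(RT) = -48100/(8.314 × 313) = -18.48378
Step 4: k = 2.26e+11 × exp(-18.48378)
Step 5: k = 2.26e+11 × 9.38850e-09 = 2.1218e+03 s⁻¹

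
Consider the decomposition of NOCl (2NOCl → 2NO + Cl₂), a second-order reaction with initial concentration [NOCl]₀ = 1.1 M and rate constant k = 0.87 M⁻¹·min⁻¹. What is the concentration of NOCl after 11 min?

0.09543 M

Step 1: For a second-order reaction: 1/[NOCl] = 1/[NOCl]₀ + kt
Step 2: 1/[NOCl] = 1/1.1 + 0.87 × 11
Step 3: 1/[NOCl] = 0.9091 + 9.57 = 10.48
Step 4: [NOCl] = 1/10.48 = 0.09543 M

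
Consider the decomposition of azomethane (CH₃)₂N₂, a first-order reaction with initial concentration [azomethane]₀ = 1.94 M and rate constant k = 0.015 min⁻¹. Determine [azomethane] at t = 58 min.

0.8128 M

Step 1: For a first-order reaction: [azomethane] = [azomethane]₀ × e^(-kt)
Step 2: [azomethane] = 1.94 × e^(-0.015 × 58)
Step 3: [azomethane] = 1.94 × e^(-0.87)
Step 4: [azomethane] = 1.94 × 0.418952 = 0.8128 M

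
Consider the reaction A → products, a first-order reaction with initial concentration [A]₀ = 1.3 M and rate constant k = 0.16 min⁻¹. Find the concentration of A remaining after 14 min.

0.1384 M

Step 1: For a first-order reaction: [A] = [A]₀ × e^(-kt)
Step 2: [A] = 1.3 × e^(-0.16 × 14)
Step 3: [A] = 1.3 × e^(-2.24)
Step 4: [A] = 1.3 × 0.106459 = 0.1384 M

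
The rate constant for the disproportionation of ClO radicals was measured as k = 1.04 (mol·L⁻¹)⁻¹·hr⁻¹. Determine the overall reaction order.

second order (2)

Step 1: The units of k for an nth-order reaction are (concentration)^(1-n)·(time)⁻¹.
Step 2: Here k has units (mol·L⁻¹)⁻¹·hr⁻¹, so the concentration exponent is -1.
Step 3: 1 - n = -1 ⇒ n = 2. The reaction is second order.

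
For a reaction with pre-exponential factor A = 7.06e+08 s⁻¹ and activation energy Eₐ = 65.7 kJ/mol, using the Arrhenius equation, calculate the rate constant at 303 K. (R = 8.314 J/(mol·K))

3.33e-03 s⁻¹

Step 1: Use the Arrhenius equation: k = A × exp(-Eₐ/RT)
Step 2: Convert Eₐ to J/mol: 65.7 kJ/mol = 65700 J/mol
Step 3: Calculate the exponent: -Eₐ/(RT) = -65700/(8.314 × 303) = -26.08031
Step 4: k = 7.06e+08 × exp(-26.08031)
Step 5: k = 7.06e+08 × 4.71482e-12 = 3.3287e-03 s⁻¹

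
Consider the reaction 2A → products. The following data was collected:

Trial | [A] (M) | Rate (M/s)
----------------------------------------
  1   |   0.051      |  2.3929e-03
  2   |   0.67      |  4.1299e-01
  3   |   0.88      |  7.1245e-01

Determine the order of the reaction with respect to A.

second order (2)

Step 1: Compare trials to find order n where rate₂/rate₁ = ([A]₂/[A]₁)^n
Step 2: rate₂/rate₁ = 4.1299e-01/2.3929e-03 = 172.6
Step 3: [A]₂/[A]₁ = 0.67/0.051 = 13.14
Step 4: n = ln(172.6)/ln(13.14) = 2.00 ≈ 2
Step 5: The reaction is second order in A.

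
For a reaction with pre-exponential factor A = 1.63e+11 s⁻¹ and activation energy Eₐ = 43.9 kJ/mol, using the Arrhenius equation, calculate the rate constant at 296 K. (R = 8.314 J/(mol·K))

2.92e+03 s⁻¹

Step 1: Use the Arrhenius equation: k = A × exp(-Eₐ/RT)
Step 2: Convert Eₐ to J/mol: 43.9 kJ/mol = 43900 J/mol
Step 3: Calculate the exponent: -Eₐ/(RT) = -43900/(8.314 × 296) = -17.83868
Step 4: k = 1.63e+11 × exp(-17.83868)
Step 5: k = 1.63e+11 × 1.78962e-08 = 2.9171e+03 s⁻¹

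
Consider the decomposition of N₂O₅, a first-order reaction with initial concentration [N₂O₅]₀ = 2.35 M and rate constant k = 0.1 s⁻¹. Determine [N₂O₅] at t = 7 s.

1.167 M

Step 1: For a first-order reaction: [N₂O₅] = [N₂O₅]₀ × e^(-kt)
Step 2: [N₂O₅] = 2.35 × e^(-0.1 × 7)
Step 3: [N₂O₅] = 2.35 × e^(-0.7)
Step 4: [N₂O₅] = 2.35 × 0.496585 = 1.167 M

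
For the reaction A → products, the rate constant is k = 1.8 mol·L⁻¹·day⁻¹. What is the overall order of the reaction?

zeroth order (0)

Step 1: The units of k for an nth-order reaction are (concentration)^(1-n)·(time)⁻¹.
Step 2: Here k has units mol·L⁻¹·day⁻¹, so the concentration exponent is 1.
Step 3: 1 - n = 1 ⇒ n = 0. The reaction is zeroth order.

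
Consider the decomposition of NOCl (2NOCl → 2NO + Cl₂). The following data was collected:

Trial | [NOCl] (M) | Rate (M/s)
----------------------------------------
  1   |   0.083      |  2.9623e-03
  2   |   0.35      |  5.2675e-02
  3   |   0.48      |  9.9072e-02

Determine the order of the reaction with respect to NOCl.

second order (2)

Step 1: Compare trials to find order n where rate₂/rate₁ = ([NOCl]₂/[NOCl]₁)^n
Step 2: rate₂/rate₁ = 5.2675e-02/2.9623e-03 = 17.78
Step 3: [NOCl]₂/[NOCl]₁ = 0.35/0.083 = 4.217
Step 4: n = ln(17.78)/ln(4.217) = 2.00 ≈ 2
Step 5: The reaction is second order in NOCl.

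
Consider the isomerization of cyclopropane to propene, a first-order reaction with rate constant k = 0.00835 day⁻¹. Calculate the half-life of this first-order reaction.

83.01 day

Step 1: For a first-order reaction, t₁/₂ = ln(2)/k
Step 2: t₁/₂ = ln(2)/0.00835
Step 3: t₁/₂ = 0.6931/0.00835 = 83.01 day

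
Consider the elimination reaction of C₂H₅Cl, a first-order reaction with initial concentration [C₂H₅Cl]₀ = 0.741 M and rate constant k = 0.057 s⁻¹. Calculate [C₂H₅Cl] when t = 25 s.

0.1782 M

Step 1: For a first-order reaction: [C₂H₅Cl] = [C₂H₅Cl]₀ × e^(-kt)
Step 2: [C₂H₅Cl] = 0.741 × e^(-0.057 × 25)
Step 3: [C₂H₅Cl] = 0.741 × e^(-1.425)
Step 4: [C₂H₅Cl] = 0.741 × 0.240508 = 0.1782 M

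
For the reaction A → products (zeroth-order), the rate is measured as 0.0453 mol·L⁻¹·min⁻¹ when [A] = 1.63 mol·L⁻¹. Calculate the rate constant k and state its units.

0.0453 mol·L⁻¹·min⁻¹

Step 1: For a zeroth-order reaction, rate = k (independent of concentration).
Step 2: k = rate = 0.0453 mol·L⁻¹·min⁻¹.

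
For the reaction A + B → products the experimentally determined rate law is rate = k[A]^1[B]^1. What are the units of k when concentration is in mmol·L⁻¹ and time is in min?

(mmol·L⁻¹)⁻¹·min⁻¹

Step 1: Overall order = 1 + 1 = 2.
Step 2: rate has units mmol·L⁻¹·min⁻¹; [A]^1[B]^1 has units (mmol·L⁻¹)^2.
Step 3: k = rate/([A]^1[B]^1), so units of k = (mmol·L⁻¹)^(1-2)·min⁻¹ = (mmol·L⁻¹)⁻¹·min⁻¹.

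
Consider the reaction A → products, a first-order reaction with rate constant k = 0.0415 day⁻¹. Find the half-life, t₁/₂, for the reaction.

16.7 day

Step 1: For a first-order reaction, t₁/₂ = ln(2)/k
Step 2: t₁/₂ = ln(2)/0.0415
Step 3: t₁/₂ = 0.6931/0.0415 = 16.7 day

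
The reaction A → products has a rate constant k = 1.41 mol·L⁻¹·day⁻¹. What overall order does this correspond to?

zeroth order (0)

Step 1: The units of k for an nth-order reaction are (concentration)^(1-n)·(time)⁻¹.
Step 2: Here k has units mol·L⁻¹·day⁻¹, so the concentration exponent is 1.
Step 3: 1 - n = 1 ⇒ n = 0. The reaction is zeroth order.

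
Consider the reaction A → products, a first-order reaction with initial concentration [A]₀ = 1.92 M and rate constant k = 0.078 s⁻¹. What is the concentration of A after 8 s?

1.029 M

Step 1: For a first-order reaction: [A] = [A]₀ × e^(-kt)
Step 2: [A] = 1.92 × e^(-0.078 × 8)
Step 3: [A] = 1.92 × e^(-0.624)
Step 4: [A] = 1.92 × 0.535797 = 1.029 M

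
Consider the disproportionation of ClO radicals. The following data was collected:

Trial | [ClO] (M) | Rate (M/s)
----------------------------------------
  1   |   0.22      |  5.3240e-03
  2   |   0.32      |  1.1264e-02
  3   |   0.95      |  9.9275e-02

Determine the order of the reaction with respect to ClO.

second order (2)

Step 1: Compare trials to find order n where rate₂/rate₁ = ([ClO]₂/[ClO]₁)^n
Step 2: rate₂/rate₁ = 1.1264e-02/5.3240e-03 = 2.116
Step 3: [ClO]₂/[ClO]₁ = 0.32/0.22 = 1.455
Step 4: n = ln(2.116)/ln(1.455) = 2.00 ≈ 2
Step 5: The reaction is second order in ClO.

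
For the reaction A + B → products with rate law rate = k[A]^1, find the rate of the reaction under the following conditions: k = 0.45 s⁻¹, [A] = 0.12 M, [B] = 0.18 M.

0.054 M/s

Step 1: The rate law is rate = k[A]^1
Step 2: Note that the rate does not depend on [B] (zero order in B).
Step 3: rate = 0.45 × (0.12)^1 = 0.054 M/s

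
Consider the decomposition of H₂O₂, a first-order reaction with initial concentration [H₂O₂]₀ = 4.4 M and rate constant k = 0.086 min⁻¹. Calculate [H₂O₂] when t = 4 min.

3.119 M

Step 1: For a first-order reaction: [H₂O₂] = [H₂O₂]₀ × e^(-kt)
Step 2: [H₂O₂] = 4.4 × e^(-0.086 × 4)
Step 3: [H₂O₂] = 4.4 × e^(-0.344)
Step 4: [H₂O₂] = 4.4 × 0.708929 = 3.119 M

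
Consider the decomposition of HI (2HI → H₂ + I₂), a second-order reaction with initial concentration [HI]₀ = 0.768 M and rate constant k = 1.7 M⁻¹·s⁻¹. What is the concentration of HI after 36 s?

0.016 M

Step 1: For a second-order reaction: 1/[HI] = 1/[HI]₀ + kt
Step 2: 1/[HI] = 1/0.768 + 1.7 × 36
Step 3: 1/[HI] = 1.302 + 61.2 = 62.5
Step 4: [HI] = 1/62.5 = 0.016 M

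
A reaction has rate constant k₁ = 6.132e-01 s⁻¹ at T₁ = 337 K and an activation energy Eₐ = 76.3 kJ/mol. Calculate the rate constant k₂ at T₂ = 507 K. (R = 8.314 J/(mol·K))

5.665e+03 s⁻¹

Step 1: Use the two-temperature Arrhenius form: ln(k₂/k₁) = -Eₐ/R × (1/T₂ - 1/T₁)
Step 2: Convert Eₐ to J/mol: 76.3 kJ/mol = 76300 J/mol
Step 3: 1/T₂ - 1/T₁ = 1/507 - 1/337 = -9.949725e-04 K⁻¹
Step 4: ln(k₂/k₁) = -76300/8.314 × -9.949725e-04 = 9.13115
Step 5: k₂ = k₁ × exp(9.13115) = 6.132e-01 × 9.23864e+03 = 5.665e+03 s⁻¹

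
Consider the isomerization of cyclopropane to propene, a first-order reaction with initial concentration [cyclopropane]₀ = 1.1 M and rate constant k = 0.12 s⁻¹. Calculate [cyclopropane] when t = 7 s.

0.4749 M

Step 1: For a first-order reaction: [cyclopropane] = [cyclopropane]₀ × e^(-kt)
Step 2: [cyclopropane] = 1.1 × e^(-0.12 × 7)
Step 3: [cyclopropane] = 1.1 × e^(-0.84)
Step 4: [cyclopropane] = 1.1 × 0.431711 = 0.4749 M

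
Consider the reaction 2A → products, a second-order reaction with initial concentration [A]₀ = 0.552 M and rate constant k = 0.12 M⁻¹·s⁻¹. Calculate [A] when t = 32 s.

0.1769 M

Step 1: For a second-order reaction: 1/[A] = 1/[A]₀ + kt
Step 2: 1/[A] = 1/0.552 + 0.12 × 32
Step 3: 1/[A] = 1.812 + 3.84 = 5.652
Step 4: [A] = 1/5.652 = 0.1769 M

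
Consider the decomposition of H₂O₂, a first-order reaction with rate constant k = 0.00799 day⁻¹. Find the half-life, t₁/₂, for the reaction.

86.75 day

Step 1: For a first-order reaction, t₁/₂ = ln(2)/k
Step 2: t₁/₂ = ln(2)/0.00799
Step 3: t₁/₂ = 0.6931/0.00799 = 86.75 day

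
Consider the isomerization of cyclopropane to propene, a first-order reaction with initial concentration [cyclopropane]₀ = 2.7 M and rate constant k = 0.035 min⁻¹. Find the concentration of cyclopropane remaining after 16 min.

1.542 M

Step 1: For a first-order reaction: [cyclopropane] = [cyclopropane]₀ × e^(-kt)
Step 2: [cyclopropane] = 2.7 × e^(-0.035 × 16)
Step 3: [cyclopropane] = 2.7 × e^(-0.56)
Step 4: [cyclopropane] = 2.7 × 0.571209 = 1.542 M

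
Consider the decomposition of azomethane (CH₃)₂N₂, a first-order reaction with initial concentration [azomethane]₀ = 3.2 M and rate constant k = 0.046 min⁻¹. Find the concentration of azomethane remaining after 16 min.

1.533 M

Step 1: For a first-order reaction: [azomethane] = [azomethane]₀ × e^(-kt)
Step 2: [azomethane] = 3.2 × e^(-0.046 × 16)
Step 3: [azomethane] = 3.2 × e^(-0.736)
Step 4: [azomethane] = 3.2 × 0.479026 = 1.533 M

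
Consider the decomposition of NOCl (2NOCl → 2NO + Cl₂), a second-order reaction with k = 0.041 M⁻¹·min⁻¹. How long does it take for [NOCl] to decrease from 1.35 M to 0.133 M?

165.3 min

Step 1: For second-order: t = (1/[NOCl] - 1/[NOCl]₀)/k
Step 2: t = (1/0.133 - 1/1.35)/0.041
Step 3: t = (7.519 - 0.7407)/0.041
Step 4: t = 6.778/0.041 = 165.3 min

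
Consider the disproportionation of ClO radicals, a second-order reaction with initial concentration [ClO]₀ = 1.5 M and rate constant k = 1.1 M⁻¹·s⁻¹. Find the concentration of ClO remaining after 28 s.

0.03178 M

Step 1: For a second-order reaction: 1/[ClO] = 1/[ClO]₀ + kt
Step 2: 1/[ClO] = 1/1.5 + 1.1 × 28
Step 3: 1/[ClO] = 0.6667 + 30.8 = 31.47
Step 4: [ClO] = 1/31.47 = 0.03178 M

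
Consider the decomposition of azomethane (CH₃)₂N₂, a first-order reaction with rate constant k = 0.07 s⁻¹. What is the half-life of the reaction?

9.902 s

Step 1: For a first-order reaction, t₁/₂ = ln(2)/k
Step 2: t₁/₂ = ln(2)/0.07
Step 3: t₁/₂ = 0.6931/0.07 = 9.902 s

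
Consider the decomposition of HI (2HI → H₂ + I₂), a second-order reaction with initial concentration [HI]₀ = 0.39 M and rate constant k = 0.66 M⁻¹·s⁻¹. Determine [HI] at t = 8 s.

0.1275 M

Step 1: For a second-order reaction: 1/[HI] = 1/[HI]₀ + kt
Step 2: 1/[HI] = 1/0.39 + 0.66 × 8
Step 3: 1/[HI] = 2.564 + 5.28 = 7.844
Step 4: [HI] = 1/7.844 = 0.1275 M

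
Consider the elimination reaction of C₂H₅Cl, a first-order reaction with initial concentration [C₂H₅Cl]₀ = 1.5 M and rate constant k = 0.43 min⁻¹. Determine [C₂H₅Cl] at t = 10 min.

0.02035 M

Step 1: For a first-order reaction: [C₂H₅Cl] = [C₂H₅Cl]₀ × e^(-kt)
Step 2: [C₂H₅Cl] = 1.5 × e^(-0.43 × 10)
Step 3: [C₂H₅Cl] = 1.5 × e^(-4.3)
Step 4: [C₂H₅Cl] = 1.5 × 0.0135686 = 0.02035 M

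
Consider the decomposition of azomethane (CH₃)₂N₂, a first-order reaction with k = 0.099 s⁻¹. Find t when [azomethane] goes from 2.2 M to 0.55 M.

14 s

Step 1: For first-order: t = ln([azomethane]₀/[azomethane])/k
Step 2: t = ln(2.2/0.55)/0.099
Step 3: t = ln(4)/0.099
Step 4: t = 1.386/0.099 = 14 s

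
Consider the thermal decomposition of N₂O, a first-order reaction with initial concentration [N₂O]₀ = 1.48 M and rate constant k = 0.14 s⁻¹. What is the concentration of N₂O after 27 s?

0.03378 M

Step 1: For a first-order reaction: [N₂O] = [N₂O]₀ × e^(-kt)
Step 2: [N₂O] = 1.48 × e^(-0.14 × 27)
Step 3: [N₂O] = 1.48 × e^(-3.78)
Step 4: [N₂O] = 1.48 × 0.0228227 = 0.03378 M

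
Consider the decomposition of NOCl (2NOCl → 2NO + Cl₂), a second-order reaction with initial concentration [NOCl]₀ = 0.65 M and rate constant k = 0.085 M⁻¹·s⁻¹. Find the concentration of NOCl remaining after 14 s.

0.3665 M

Step 1: For a second-order reaction: 1/[NOCl] = 1/[NOCl]₀ + kt
Step 2: 1/[NOCl] = 1/0.65 + 0.085 × 14
Step 3: 1/[NOCl] = 1.538 + 1.19 = 2.728
Step 4: [NOCl] = 1/2.728 = 0.3665 M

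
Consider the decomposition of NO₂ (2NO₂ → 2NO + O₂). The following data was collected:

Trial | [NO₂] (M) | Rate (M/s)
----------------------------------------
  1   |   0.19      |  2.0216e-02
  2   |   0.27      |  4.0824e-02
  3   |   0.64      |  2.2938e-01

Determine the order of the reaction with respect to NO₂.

second order (2)

Step 1: Compare trials to find order n where rate₂/rate₁ = ([NO₂]₂/[NO₂]₁)^n
Step 2: rate₂/rate₁ = 4.0824e-02/2.0216e-02 = 2.019
Step 3: [NO₂]₂/[NO₂]₁ = 0.27/0.19 = 1.421
Step 4: n = ln(2.019)/ln(1.421) = 2.00 ≈ 2
Step 5: The reaction is second order in NO₂.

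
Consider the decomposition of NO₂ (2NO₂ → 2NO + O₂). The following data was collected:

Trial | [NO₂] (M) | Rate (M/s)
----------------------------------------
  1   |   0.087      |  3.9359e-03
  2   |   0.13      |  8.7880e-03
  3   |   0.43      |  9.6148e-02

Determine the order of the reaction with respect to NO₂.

second order (2)

Step 1: Compare trials to find order n where rate₂/rate₁ = ([NO₂]₂/[NO₂]₁)^n
Step 2: rate₂/rate₁ = 8.7880e-03/3.9359e-03 = 2.233
Step 3: [NO₂]₂/[NO₂]₁ = 0.13/0.087 = 1.494
Step 4: n = ln(2.233)/ln(1.494) = 2.00 ≈ 2
Step 5: The reaction is second order in NO₂.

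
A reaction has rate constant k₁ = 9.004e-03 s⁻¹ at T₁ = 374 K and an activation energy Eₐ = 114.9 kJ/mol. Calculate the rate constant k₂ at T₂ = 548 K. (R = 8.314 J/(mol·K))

1.122e+03 s⁻¹

Step 1: Use the two-temperature Arrhenius form: ln(k₂/k₁) = -Eₐ/R × (1/T₂ - 1/T₁)
Step 2: Convert Eₐ to J/mol: 114.9 kJ/mol = 114900 J/mol
Step 3: 1/T₂ - 1/T₁ = 1/548 - 1/374 = -8.489793e-04 K⁻¹
Step 4: ln(k₂/k₁) = -114900/8.314 × -8.489793e-04 = 11.73295
Step 5: k₂ = k₁ × exp(11.73295) = 9.004e-03 × 1.24611e+05 = 1.122e+03 s⁻¹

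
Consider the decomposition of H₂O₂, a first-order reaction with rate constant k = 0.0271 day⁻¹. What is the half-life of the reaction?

25.58 day

Step 1: For a first-order reaction, t₁/₂ = ln(2)/k
Step 2: t₁/₂ = ln(2)/0.0271
Step 3: t₁/₂ = 0.6931/0.0271 = 25.58 day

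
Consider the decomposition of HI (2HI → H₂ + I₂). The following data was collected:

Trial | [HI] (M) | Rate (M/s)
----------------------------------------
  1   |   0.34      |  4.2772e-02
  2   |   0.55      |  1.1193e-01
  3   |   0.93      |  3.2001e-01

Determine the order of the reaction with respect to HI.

second order (2)

Step 1: Compare trials to find order n where rate₂/rate₁ = ([HI]₂/[HI]₁)^n
Step 2: rate₂/rate₁ = 1.1193e-01/4.2772e-02 = 2.617
Step 3: [HI]₂/[HI]₁ = 0.55/0.34 = 1.618
Step 4: n = ln(2.617)/ln(1.618) = 2.00 ≈ 2
Step 5: The reaction is second order in HI.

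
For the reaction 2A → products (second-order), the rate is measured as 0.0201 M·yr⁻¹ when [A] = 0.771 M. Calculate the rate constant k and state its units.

0.03381 M⁻¹·yr⁻¹

Step 1: rate = k[A]^2, so k = rate / [A]^2.
Step 2: k = 0.0201 / (0.771)^2 = 0.0201 / 0.5944.
Step 3: k = 0.03381 M⁻¹·yr⁻¹.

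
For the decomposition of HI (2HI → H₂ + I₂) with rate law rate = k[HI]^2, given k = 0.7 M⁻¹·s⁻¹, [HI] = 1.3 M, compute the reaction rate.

1.183 M/s

Step 1: Identify the rate law: rate = k[HI]^2
Step 2: Substitute values: rate = 0.7 × (1.3)^2
Step 3: Calculate: rate = 0.7 × 1.69 = 1.183 M/s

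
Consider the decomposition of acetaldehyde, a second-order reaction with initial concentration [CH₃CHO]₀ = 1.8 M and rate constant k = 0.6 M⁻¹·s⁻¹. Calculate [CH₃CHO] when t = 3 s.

0.4245 M

Step 1: For a second-order reaction: 1/[CH₃CHO] = 1/[CH₃CHO]₀ + kt
Step 2: 1/[CH₃CHO] = 1/1.8 + 0.6 × 3
Step 3: 1/[CH₃CHO] = 0.5556 + 1.8 = 2.356
Step 4: [CH₃CHO] = 1/2.356 = 0.4245 M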